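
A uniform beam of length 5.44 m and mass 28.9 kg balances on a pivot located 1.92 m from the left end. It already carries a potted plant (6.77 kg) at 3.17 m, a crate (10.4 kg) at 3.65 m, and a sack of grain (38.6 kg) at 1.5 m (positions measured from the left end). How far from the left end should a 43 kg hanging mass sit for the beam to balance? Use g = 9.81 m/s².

x ≈ 1.14 m from the left end

About the pivot (at 1.92 m from the left end):
Beam weight: 28.9 × 9.81 = 283.5 N down at 2.72 m → arm 0.8 m, τ = 283.5 × 0.8 = 226.8 N·m clockwise.
Potted plant: 6.77 × 9.81 = 66.41 N down at 3.17 m → arm 1.25 m, τ = 66.41 × 1.25 = 83.01 N·m clockwise.
Crate: 10.4 × 9.81 = 102 N down at 3.65 m → arm 1.73 m, τ = 102 × 1.73 = 176.5 N·m clockwise.
Sack of grain: 38.6 × 9.81 = 378.7 N down at 1.5 m → arm 0.42 m, τ = 378.7 × 0.42 = 159.1 N·m counterclockwise.
Net moment of existing loads = 327.2 N·m clockwise.
The hanging mass weighs 43 × 9.81 = 421.8 N and must supply an equal counterclockwise moment, so its lever arm about the pivot is 327.2 / 421.8 = 0.776 m.
That puts it at 1.92 − 0.776 = 1.14 m from the left end.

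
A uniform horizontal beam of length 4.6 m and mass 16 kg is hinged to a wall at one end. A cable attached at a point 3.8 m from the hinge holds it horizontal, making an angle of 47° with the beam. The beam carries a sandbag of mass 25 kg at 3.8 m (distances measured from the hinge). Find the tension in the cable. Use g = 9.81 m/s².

T ≈ 465 N

Sum moments about the hinge (the unknown hinge reaction has zero arm there).
Beam weight: 16 × 9.81 = 157 N down at 2.3 m → arm 2.3 m, τ = 157 × 2.3 = 361.1 N·m clockwise.
Sandbag: 25 × 9.81 = 245.2 N down at 3.8 m → arm 3.8 m, τ = 245.2 × 3.8 = 931.8 N·m clockwise.
Total clockwise load moment = 1293 N·m.
The cable tension T acts at 3.8 m; only its component perpendicular to the beam, T sinθ, produces torque. sin 47° = 0.7314.
Balancing moments: T × 3.8 × 0.7314 = 1293, giving T = 1293 / 2.779 = 465 N.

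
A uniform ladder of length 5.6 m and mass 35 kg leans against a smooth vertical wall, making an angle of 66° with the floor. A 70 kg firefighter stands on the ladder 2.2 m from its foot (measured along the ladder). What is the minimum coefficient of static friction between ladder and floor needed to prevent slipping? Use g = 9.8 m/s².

Sum moments about the foot of the ladder (the floor normal and friction both act there and drop out).
Ladder weight 35×9.8 = 343 N acts at 2.8 m along the ladder; its horizontal arm is 2.8·cos66° = 1.139 m → τ = 390.7 N·m clockwise.
Firefighter: 70×9.8 = 686 N at 2.2 m → arm 0.8948 m → τ = 613.8 N·m clockwise.
Wall normal N acts horizontally at the top; its moment arm is the height L sinθ = 5.6·sin66° = 5.116 m, counterclockwise.
Balancing moments: N × 5.116 = 1004, giving N = 196.2 N.
ΣFx = 0 ⇒ f = N_wall = 196.2 N. ΣFy = 0 ⇒ N_floor = 1029 N.
μ_min = f / N_floor = 196.2 / 1029 = 0.191.

μ_min ≈ 0.191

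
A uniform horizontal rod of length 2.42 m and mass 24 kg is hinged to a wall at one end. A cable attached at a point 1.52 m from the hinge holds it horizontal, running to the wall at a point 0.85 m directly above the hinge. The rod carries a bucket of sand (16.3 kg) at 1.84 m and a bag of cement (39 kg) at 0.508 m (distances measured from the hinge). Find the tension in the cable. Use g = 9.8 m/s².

About the hinge:
Beam weight: 24 × 9.8 = 235.2 N down at 1.21 m → arm 1.21 m, τ = 235.2 × 1.21 = 284.6 N·m clockwise.
Bucket of sand: 16.3 × 9.8 = 159.7 N down at 1.84 m → arm 1.84 m, τ = 159.7 × 1.84 = 293.8 N·m clockwise.
Bag of cement: 39 × 9.8 = 382.2 N down at 0.508 m → arm 0.508 m, τ = 382.2 × 0.508 = 194.2 N·m clockwise.
Total clockwise load moment = 772.6 N·m.
The cable tension T acts at 1.52 m; only its component perpendicular to the rod, T sinθ, produces torque. sinθ = h/√(h²+d²) = 0.85/√(0.85²+1.52²) = 0.4881.
Στ = 0 ⇒ T × 1.52 × 0.4881 = 772.6 ⇒ T = 772.6 / 0.7419 = 1040 N.

T ≈ 1040 N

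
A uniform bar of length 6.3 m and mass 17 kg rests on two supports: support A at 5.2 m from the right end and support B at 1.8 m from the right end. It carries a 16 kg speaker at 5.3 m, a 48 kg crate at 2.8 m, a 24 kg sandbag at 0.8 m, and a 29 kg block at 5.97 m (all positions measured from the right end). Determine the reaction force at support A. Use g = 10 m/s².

Sum moments about support B (its reaction then has zero moment arm).
Beam weight: 17 × 10 = 170 N down at 3.15 m → arm 1.35 m, τ = 170 × 1.35 = 229.5 N·m counterclockwise.
Speaker: 16 × 10 = 160 N down at 5.3 m → arm 3.5 m, τ = 160 × 3.5 = 560 N·m counterclockwise.
Crate: 48 × 10 = 480 N down at 2.8 m → arm 1 m, τ = 480 × 1 = 480 N·m counterclockwise.
Sandbag: 24 × 10 = 240 N down at 0.8 m → arm 1 m, τ = 240 × 1 = 240 N·m clockwise.
Block: 29 × 10 = 290 N down at 5.97 m → arm 4.17 m, τ = 290 × 4.17 = 1209 N·m counterclockwise.
Net load moment about support B = 2238 N·m counterclockwise.
Reaction R at support A is upward at 5.2 m, arm 3.4 m → moment R × 3.4 clockwise.
Στ = 0 ⇒ R × 3.4 = 2238 ⇒ R = 658 N.

R_A ≈ 658 N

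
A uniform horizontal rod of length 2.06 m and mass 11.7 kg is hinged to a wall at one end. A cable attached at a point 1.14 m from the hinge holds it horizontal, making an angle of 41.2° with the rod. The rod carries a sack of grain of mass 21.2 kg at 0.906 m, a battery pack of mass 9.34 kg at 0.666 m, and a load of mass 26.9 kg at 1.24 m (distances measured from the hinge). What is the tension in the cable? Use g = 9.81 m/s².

T ≈ 925 N

About the hinge:
Beam weight: 11.7 × 9.81 = 114.8 N down at 1.03 m → arm 1.03 m, τ = 114.8 × 1.03 = 118.2 N·m clockwise.
Sack of grain: 21.2 × 9.81 = 208 N down at 0.906 m → arm 0.906 m, τ = 208 × 0.906 = 188.4 N·m clockwise.
Battery pack: 9.34 × 9.81 = 91.63 N down at 0.666 m → arm 0.666 m, τ = 91.63 × 0.666 = 61.03 N·m clockwise.
Load: 26.9 × 9.81 = 263.9 N down at 1.24 m → arm 1.24 m, τ = 263.9 × 1.24 = 327.2 N·m clockwise.
Total clockwise load moment = 694.8 N·m.
The cable tension T acts at 1.14 m; only its component perpendicular to the rod, T sinθ, produces torque. sin 41.2° = 0.6587.
Setting net torque to zero: T × 1.14 × 0.6587 = 694.8 → T = 694.8 / 0.7509 = 925 N.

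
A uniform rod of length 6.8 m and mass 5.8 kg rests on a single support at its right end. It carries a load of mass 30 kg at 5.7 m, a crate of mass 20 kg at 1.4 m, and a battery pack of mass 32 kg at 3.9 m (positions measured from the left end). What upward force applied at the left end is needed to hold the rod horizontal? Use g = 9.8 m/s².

F ≈ 365 N

Sum moments about the right end (the unknown pivot reaction has zero arm there).
Beam weight: 5.8 × 9.8 = 56.84 N down at 3.4 m → arm 3.4 m, τ = 56.84 × 3.4 = 193.3 N·m counterclockwise.
Load: 30 × 9.8 = 294 N down at 5.7 m → arm 1.1 m, τ = 294 × 1.1 = 323.4 N·m counterclockwise.
Crate: 20 × 9.8 = 196 N down at 1.4 m → arm 5.4 m, τ = 196 × 5.4 = 1058 N·m counterclockwise.
Battery pack: 32 × 9.8 = 313.6 N down at 3.9 m → arm 2.9 m, τ = 313.6 × 2.9 = 909.4 N·m counterclockwise.
Net moment of the loads = 2484 N·m counterclockwise.
The upward force F acts at the left end, arm 6.8 m, giving F × 6.8 clockwise.
Balancing moments: F × 6.8 = 2484, giving F = 2484 / 6.8 = 365 N.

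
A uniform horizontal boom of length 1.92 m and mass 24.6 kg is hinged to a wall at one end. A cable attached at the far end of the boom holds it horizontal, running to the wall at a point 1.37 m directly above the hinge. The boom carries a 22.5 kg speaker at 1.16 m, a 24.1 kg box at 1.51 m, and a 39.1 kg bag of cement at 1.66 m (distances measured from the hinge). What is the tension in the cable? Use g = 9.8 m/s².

T ≈ 1330 N

Taking torques about the hinge:
Beam weight: 24.6 × 9.8 = 241.1 N down at 0.96 m → arm 0.96 m, τ = 241.1 × 0.96 = 231.5 N·m clockwise.
Speaker: 22.5 × 9.8 = 220.5 N down at 1.16 m → arm 1.16 m, τ = 220.5 × 1.16 = 255.8 N·m clockwise.
Box: 24.1 × 9.8 = 236.2 N down at 1.51 m → arm 1.51 m, τ = 236.2 × 1.51 = 356.7 N·m clockwise.
Bag of cement: 39.1 × 9.8 = 383.2 N down at 1.66 m → arm 1.66 m, τ = 383.2 × 1.66 = 636.1 N·m clockwise.
Total clockwise load moment = 1480 N·m.
The cable tension T acts at 1.92 m; only its component perpendicular to the boom, T sinθ, produces torque. sinθ = h/√(h²+d²) = 1.37/√(1.37²+1.92²) = 0.5808.
Στ = 0 ⇒ T × 1.92 × 0.5808 = 1480 ⇒ T = 1480 / 1.115 = 1330 N.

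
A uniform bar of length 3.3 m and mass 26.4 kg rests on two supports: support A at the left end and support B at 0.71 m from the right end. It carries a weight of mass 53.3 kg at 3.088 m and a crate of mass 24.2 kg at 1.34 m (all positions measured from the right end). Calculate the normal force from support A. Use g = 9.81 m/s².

R_A ≈ 632 N

Sum moments about support B (its reaction then has zero moment arm).
Beam weight: 26.4 × 9.81 = 259 N down at 1.65 m → arm 0.94 m, τ = 259 × 0.94 = 243.5 N·m counterclockwise.
Weight: 53.3 × 9.81 = 522.9 N down at 3.088 m → arm 2.378 m, τ = 522.9 × 2.378 = 1243 N·m counterclockwise.
Crate: 24.2 × 9.81 = 237.4 N down at 1.34 m → arm 0.63 m, τ = 237.4 × 0.63 = 149.6 N·m counterclockwise.
Net load moment about support B = 1636 N·m counterclockwise.
Reaction R at support A is upward at 3.3 m, arm 2.59 m → moment R × 2.59 clockwise.
For rotational equilibrium, R × 2.59 = 1636, so R = 632 N.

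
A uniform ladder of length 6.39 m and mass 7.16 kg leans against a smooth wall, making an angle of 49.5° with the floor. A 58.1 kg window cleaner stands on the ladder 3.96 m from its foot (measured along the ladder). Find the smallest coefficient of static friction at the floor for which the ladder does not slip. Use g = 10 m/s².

μ_min ≈ 0.518

Take moments about the foot of the ladder.
Ladder weight 7.16×10 = 71.6 N acts at 3.195 m along the ladder; its horizontal arm is 3.195·cos49.5° = 2.075 m → τ = 148.6 N·m clockwise.
Window cleaner: 58.1×10 = 581 N at 3.96 m → arm 2.572 m → τ = 1494 N·m clockwise.
Wall normal N acts horizontally at the top; its moment arm is the height L sinθ = 6.39·sin49.5° = 4.859 m, counterclockwise.
For rotational equilibrium, N × 4.859 = 1643, so N = 338.1 N.
ΣFx = 0 ⇒ f = N_wall = 338.1 N. ΣFy = 0 ⇒ N_floor = 652.6 N.
μ_min = f / N_floor = 338.1 / 652.6 = 0.518.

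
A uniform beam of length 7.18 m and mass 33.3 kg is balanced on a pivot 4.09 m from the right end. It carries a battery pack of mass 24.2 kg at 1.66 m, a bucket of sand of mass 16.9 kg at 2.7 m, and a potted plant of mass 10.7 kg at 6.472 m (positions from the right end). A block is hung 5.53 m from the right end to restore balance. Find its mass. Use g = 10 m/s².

Taking torques about the pivot (at 4.09 m from the right end):
Beam weight: 33.3 × 10 = 333 N down at 3.59 m → arm 0.5 m, τ = 333 × 0.5 = 166.5 N·m clockwise.
Battery pack: 24.2 × 10 = 242 N down at 1.66 m → arm 2.43 m, τ = 242 × 2.43 = 588.1 N·m clockwise.
Bucket of sand: 16.9 × 10 = 169 N down at 2.7 m → arm 1.39 m, τ = 169 × 1.39 = 234.9 N·m clockwise.
Potted plant: 10.7 × 10 = 107 N down at 6.472 m → arm 2.382 m, τ = 107 × 2.382 = 254.9 N·m counterclockwise.
Net moment of known loads = 734.6 N·m clockwise.
An unknown mass m at 5.53 m has arm 1.44 m; its moment is m·g·1.44 counterclockwise.
For rotational equilibrium, m × 10 × 1.44 = 734.6, so m = 734.6 / (10 × 1.44) = 51 kg.

m ≈ 51 kg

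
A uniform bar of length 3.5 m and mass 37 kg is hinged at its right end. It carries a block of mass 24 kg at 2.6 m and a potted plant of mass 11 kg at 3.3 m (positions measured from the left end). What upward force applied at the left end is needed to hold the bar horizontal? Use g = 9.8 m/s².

F ≈ 248 N

Choose the right end as the axis so the unknown pivot reaction has zero arm there.
Beam weight: 37 × 9.8 = 362.6 N down at 1.75 m → arm 1.75 m, τ = 362.6 × 1.75 = 634.6 N·m counterclockwise.
Block: 24 × 9.8 = 235.2 N down at 2.6 m → arm 0.9 m, τ = 235.2 × 0.9 = 211.7 N·m counterclockwise.
Potted plant: 11 × 9.8 = 107.8 N down at 3.3 m → arm 0.2 m, τ = 107.8 × 0.2 = 21.56 N·m counterclockwise.
Net moment of the loads = 867.9 N·m counterclockwise.
The upward force F acts at the left end, arm 3.5 m, giving F × 3.5 clockwise.
Στ = 0 ⇒ F × 3.5 = 867.9 ⇒ F = 867.9 / 3.5 = 248 N.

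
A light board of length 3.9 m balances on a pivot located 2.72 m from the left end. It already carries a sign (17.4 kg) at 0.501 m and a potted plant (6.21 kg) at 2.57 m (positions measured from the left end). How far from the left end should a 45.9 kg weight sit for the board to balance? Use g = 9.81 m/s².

Choose the pivot (at 2.72 m from the left end) as the axis so the support reaction has zero arm there.
Sign: 17.4 × 9.81 = 170.7 N down at 0.501 m → arm 2.219 m, τ = 170.7 × 2.219 = 378.8 N·m counterclockwise.
Potted plant: 6.21 × 9.81 = 60.92 N down at 2.57 m → arm 0.15 m, τ = 60.92 × 0.15 = 9.138 N·m counterclockwise.
Net moment of existing loads = 387.9 N·m counterclockwise.
The weight weighs 45.9 × 9.81 = 450.3 N and must supply an equal clockwise moment, so its lever arm about the pivot is 387.9 / 450.3 = 0.861 m.
That puts it at 2.72 + 0.861 = 3.58 m from the left end.

x ≈ 3.58 m from the left end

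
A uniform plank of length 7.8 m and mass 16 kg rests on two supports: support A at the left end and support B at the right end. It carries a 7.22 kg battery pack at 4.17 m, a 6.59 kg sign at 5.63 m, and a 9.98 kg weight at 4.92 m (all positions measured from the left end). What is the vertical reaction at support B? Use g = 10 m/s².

Choose support A as the axis so its reaction then has zero moment arm.
Beam weight: 16 × 10 = 160 N down at 3.9 m → arm 3.9 m, τ = 160 × 3.9 = 624 N·m clockwise.
Battery pack: 7.22 × 10 = 72.2 N down at 4.17 m → arm 4.17 m, τ = 72.2 × 4.17 = 301.1 N·m clockwise.
Sign: 6.59 × 10 = 65.9 N down at 5.63 m → arm 5.63 m, τ = 65.9 × 5.63 = 371 N·m clockwise.
Weight: 9.98 × 10 = 99.8 N down at 4.92 m → arm 4.92 m, τ = 99.8 × 4.92 = 491 N·m clockwise.
Net load moment about support A = 1787 N·m clockwise.
Reaction R at support B is upward at 7.8 m, arm 7.8 m → moment R × 7.8 counterclockwise.
Στ = 0 ⇒ R × 7.8 = 1787 ⇒ R = 229 N.

R_B ≈ 229 N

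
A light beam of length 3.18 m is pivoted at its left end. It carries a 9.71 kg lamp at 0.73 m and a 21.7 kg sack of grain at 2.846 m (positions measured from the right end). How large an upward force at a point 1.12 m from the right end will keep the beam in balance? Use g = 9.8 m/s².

Taking torques about the left end:
Lamp: 9.71 × 9.8 = 95.16 N down at 0.73 m → arm 2.45 m, τ = 95.16 × 2.45 = 233.1 N·m clockwise.
Sack of grain: 21.7 × 9.8 = 212.7 N down at 2.846 m → arm 0.334 m, τ = 212.7 × 0.334 = 71.04 N·m clockwise.
Net moment of the loads = 304.1 N·m clockwise.
The upward force F acts at a point 1.12 m from the right end, arm 2.06 m, giving F × 2.06 counterclockwise.
Balancing moments: F × 2.06 = 304.1, giving F = 304.1 / 2.06 = 148 N.

F ≈ 148 N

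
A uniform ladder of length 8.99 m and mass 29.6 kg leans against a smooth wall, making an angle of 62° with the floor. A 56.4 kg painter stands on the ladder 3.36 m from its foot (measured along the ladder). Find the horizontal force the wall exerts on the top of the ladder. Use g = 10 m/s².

Sum moments about the foot of the ladder (the floor normal and friction both act there and drop out).
Ladder weight 29.6×10 = 296 N acts at 4.495 m along the ladder; its horizontal arm is 4.495·cos62° = 2.11 m → τ = 624.6 N·m clockwise.
Painter: 56.4×10 = 564 N at 3.36 m → arm 1.577 m → τ = 889.4 N·m clockwise.
Wall normal N acts horizontally at the top; its moment arm is the height L sinθ = 8.99·sin62° = 7.938 m, counterclockwise.
Setting net torque to zero: N × 7.938 = 1514 → N = 191 N.

N_wall ≈ 191 N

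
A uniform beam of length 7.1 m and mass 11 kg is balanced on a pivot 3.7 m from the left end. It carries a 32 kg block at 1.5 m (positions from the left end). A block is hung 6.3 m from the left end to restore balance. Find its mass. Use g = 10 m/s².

m ≈ 27.7 kg

Taking torques about the pivot (at 3.7 m from the left end):
Beam weight: 11 × 10 = 110 N down at 3.55 m → arm 0.15 m, τ = 110 × 0.15 = 16.5 N·m counterclockwise.
Block: 32 × 10 = 320 N down at 1.5 m → arm 2.2 m, τ = 320 × 2.2 = 704 N·m counterclockwise.
Net moment of known loads = 720.5 N·m counterclockwise.
An unknown mass m at 6.3 m has arm 2.6 m; its moment is m·g·2.6 clockwise.
Balancing moments: m × 10 × 2.6 = 720.5, giving m = 720.5 / (10 × 2.6) = 27.7 kg.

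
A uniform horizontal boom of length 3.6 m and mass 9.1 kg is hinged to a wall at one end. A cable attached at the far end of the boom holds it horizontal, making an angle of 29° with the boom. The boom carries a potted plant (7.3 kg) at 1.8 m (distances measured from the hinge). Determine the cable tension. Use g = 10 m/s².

Taking torques about the hinge:
Beam weight: 9.1 × 10 = 91 N down at 1.8 m → arm 1.8 m, τ = 91 × 1.8 = 163.8 N·m clockwise.
Potted plant: 7.3 × 10 = 73 N down at 1.8 m → arm 1.8 m, τ = 73 × 1.8 = 131.4 N·m clockwise.
Total clockwise load moment = 295.2 N·m.
The cable tension T acts at 3.6 m; only its component perpendicular to the boom, T sinθ, produces torque. sin 29° = 0.4848.
Setting net torque to zero: T × 3.6 × 0.4848 = 295.2 → T = 295.2 / 1.745 = 169 N.

T ≈ 169 N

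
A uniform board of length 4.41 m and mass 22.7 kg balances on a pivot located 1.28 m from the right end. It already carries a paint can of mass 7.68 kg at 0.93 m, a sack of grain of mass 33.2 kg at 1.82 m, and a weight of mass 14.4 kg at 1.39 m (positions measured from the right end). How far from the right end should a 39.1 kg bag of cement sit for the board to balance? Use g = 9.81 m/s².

Take moments about the pivot (at 1.28 m from the right end).
Beam weight: 22.7 × 9.81 = 222.7 N down at 2.205 m → arm 0.925 m, τ = 222.7 × 0.925 = 206 N·m counterclockwise.
Paint can: 7.68 × 9.81 = 75.34 N down at 0.93 m → arm 0.35 m, τ = 75.34 × 0.35 = 26.37 N·m clockwise.
Sack of grain: 33.2 × 9.81 = 325.7 N down at 1.82 m → arm 0.54 m, τ = 325.7 × 0.54 = 175.9 N·m counterclockwise.
Weight: 14.4 × 9.81 = 141.3 N down at 1.39 m → arm 0.11 m, τ = 141.3 × 0.11 = 15.54 N·m counterclockwise.
Net moment of existing loads = 371.1 N·m counterclockwise.
The bag of cement weighs 39.1 × 9.81 = 383.6 N and must supply an equal clockwise moment, so its lever arm about the pivot is 371.1 / 383.6 = 0.967 m.
That puts it at 1.28 − 0.967 = 0.313 m from the right end.

x ≈ 0.313 m from the right end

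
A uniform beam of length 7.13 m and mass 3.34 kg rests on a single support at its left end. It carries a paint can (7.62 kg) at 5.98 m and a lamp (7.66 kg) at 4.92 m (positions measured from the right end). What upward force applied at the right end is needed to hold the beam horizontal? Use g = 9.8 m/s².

F ≈ 51.7 N

Sum moments about the left end (the unknown pivot reaction has zero arm there).
Beam weight: 3.34 × 9.8 = 32.73 N down at 3.565 m → arm 3.565 m, τ = 32.73 × 3.565 = 116.7 N·m clockwise.
Paint can: 7.62 × 9.8 = 74.68 N down at 5.98 m → arm 1.15 m, τ = 74.68 × 1.15 = 85.88 N·m clockwise.
Lamp: 7.66 × 9.8 = 75.07 N down at 4.92 m → arm 2.21 m, τ = 75.07 × 2.21 = 165.9 N·m clockwise.
Net moment of the loads = 368.5 N·m clockwise.
The upward force F acts at the right end, arm 7.13 m, giving F × 7.13 counterclockwise.
Setting net torque to zero: F × 7.13 = 368.5 → F = 368.5 / 7.13 = 51.7 N.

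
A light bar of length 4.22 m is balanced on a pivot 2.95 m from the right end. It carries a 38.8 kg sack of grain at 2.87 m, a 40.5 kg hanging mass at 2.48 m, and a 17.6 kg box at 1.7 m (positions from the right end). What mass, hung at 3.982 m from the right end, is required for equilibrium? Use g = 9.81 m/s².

Sum moments about the pivot (at 2.95 m from the right end) (the support reaction has zero arm there).
Sack of grain: 38.8 × 9.81 = 380.6 N down at 2.87 m → arm 0.08 m, τ = 380.6 × 0.08 = 30.45 N·m clockwise.
Hanging mass: 40.5 × 9.81 = 397.3 N down at 2.48 m → arm 0.47 m, τ = 397.3 × 0.47 = 186.7 N·m clockwise.
Box: 17.6 × 9.81 = 172.7 N down at 1.7 m → arm 1.25 m, τ = 172.7 × 1.25 = 215.9 N·m clockwise.
Net moment of known loads = 433 N·m clockwise.
An unknown mass m at 3.982 m has arm 1.032 m; its moment is m·g·1.032 counterclockwise.
Στ = 0 ⇒ m × 9.81 × 1.032 = 433 ⇒ m = 433 / (9.81 × 1.032) = 42.8 kg.

m ≈ 42.8 kg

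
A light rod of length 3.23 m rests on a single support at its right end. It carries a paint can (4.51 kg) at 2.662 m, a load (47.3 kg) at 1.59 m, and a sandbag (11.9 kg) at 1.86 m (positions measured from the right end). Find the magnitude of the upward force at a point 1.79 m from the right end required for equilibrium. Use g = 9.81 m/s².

F ≈ 599 N

Take moments about the right end.
Paint can: 4.51 × 9.81 = 44.24 N down at 2.662 m → arm 2.662 m, τ = 44.24 × 2.662 = 117.8 N·m counterclockwise.
Load: 47.3 × 9.81 = 464 N down at 1.59 m → arm 1.59 m, τ = 464 × 1.59 = 737.8 N·m counterclockwise.
Sandbag: 11.9 × 9.81 = 116.7 N down at 1.86 m → arm 1.86 m, τ = 116.7 × 1.86 = 217.1 N·m counterclockwise.
Net moment of the loads = 1073 N·m counterclockwise.
The upward force F acts at a point 1.79 m from the right end, arm 1.79 m, giving F × 1.79 clockwise.
Setting net torque to zero: F × 1.79 = 1073 → F = 1073 / 1.79 = 599 N.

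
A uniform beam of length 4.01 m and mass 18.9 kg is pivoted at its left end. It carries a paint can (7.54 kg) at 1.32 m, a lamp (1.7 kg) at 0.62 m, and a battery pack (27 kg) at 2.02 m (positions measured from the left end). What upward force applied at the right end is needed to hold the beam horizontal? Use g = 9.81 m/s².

Sum moments about the left end (the unknown pivot reaction has zero arm there).
Beam weight: 18.9 × 9.81 = 185.4 N down at 2.005 m → arm 2.005 m, τ = 185.4 × 2.005 = 371.7 N·m clockwise.
Paint can: 7.54 × 9.81 = 73.97 N down at 1.32 m → arm 1.32 m, τ = 73.97 × 1.32 = 97.64 N·m clockwise.
Lamp: 1.7 × 9.81 = 16.68 N down at 0.62 m → arm 0.62 m, τ = 16.68 × 0.62 = 10.34 N·m clockwise.
Battery pack: 27 × 9.81 = 264.9 N down at 2.02 m → arm 2.02 m, τ = 264.9 × 2.02 = 535.1 N·m clockwise.
Net moment of the loads = 1015 N·m clockwise.
The upward force F acts at the right end, arm 4.01 m, giving F × 4.01 counterclockwise.
Balancing moments: F × 4.01 = 1015, giving F = 1015 / 4.01 = 253 N.

F ≈ 253 N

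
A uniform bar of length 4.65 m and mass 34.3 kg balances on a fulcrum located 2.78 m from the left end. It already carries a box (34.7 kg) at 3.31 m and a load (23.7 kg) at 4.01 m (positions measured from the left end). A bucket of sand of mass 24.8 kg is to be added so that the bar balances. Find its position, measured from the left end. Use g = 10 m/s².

x ≈ 1.49 m from the left end

Choose the fulcrum (at 2.78 m from the left end) as the axis so the support reaction has zero arm there.
Beam weight: 34.3 × 10 = 343 N down at 2.325 m → arm 0.455 m, τ = 343 × 0.455 = 156.1 N·m counterclockwise.
Box: 34.7 × 10 = 347 N down at 3.31 m → arm 0.53 m, τ = 347 × 0.53 = 183.9 N·m clockwise.
Load: 23.7 × 10 = 237 N down at 4.01 m → arm 1.23 m, τ = 237 × 1.23 = 291.5 N·m clockwise.
Net moment of existing loads = 319.3 N·m clockwise.
The bucket of sand weighs 24.8 × 10 = 248 N and must supply an equal counterclockwise moment, so its lever arm about the fulcrum is 319.3 / 248 = 1.29 m.
That puts it at 2.78 − 1.29 = 1.49 m from the left end.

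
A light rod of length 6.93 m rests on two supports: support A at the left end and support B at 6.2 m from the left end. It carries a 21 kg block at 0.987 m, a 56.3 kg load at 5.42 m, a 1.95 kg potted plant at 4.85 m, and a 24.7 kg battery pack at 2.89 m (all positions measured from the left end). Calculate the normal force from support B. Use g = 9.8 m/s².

Taking torques about support A:
Block: 21 × 9.8 = 205.8 N down at 0.987 m → arm 0.987 m, τ = 205.8 × 0.987 = 203.1 N·m clockwise.
Load: 56.3 × 9.8 = 551.7 N down at 5.42 m → arm 5.42 m, τ = 551.7 × 5.42 = 2990 N·m clockwise.
Potted plant: 1.95 × 9.8 = 19.11 N down at 4.85 m → arm 4.85 m, τ = 19.11 × 4.85 = 92.68 N·m clockwise.
Battery pack: 24.7 × 9.8 = 242.1 N down at 2.89 m → arm 2.89 m, τ = 242.1 × 2.89 = 699.7 N·m clockwise.
Net load moment about support A = 3985 N·m clockwise.
Reaction R at support B is upward at 6.2 m, arm 6.2 m → moment R × 6.2 counterclockwise.
For rotational equilibrium, R × 6.2 = 3985, so R = 643 N.

R_B ≈ 643 N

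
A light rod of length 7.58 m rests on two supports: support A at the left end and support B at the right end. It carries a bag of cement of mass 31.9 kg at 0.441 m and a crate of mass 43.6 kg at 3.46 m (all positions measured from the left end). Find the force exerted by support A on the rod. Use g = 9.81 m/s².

R_A ≈ 527 N

About support B:
Bag of cement: 31.9 × 9.81 = 312.9 N down at 0.441 m → arm 7.139 m, τ = 312.9 × 7.139 = 2234 N·m counterclockwise.
Crate: 43.6 × 9.81 = 427.7 N down at 3.46 m → arm 4.12 m, τ = 427.7 × 4.12 = 1762 N·m counterclockwise.
Net load moment about support B = 3996 N·m counterclockwise.
Reaction R at support A is upward at 0 m, arm 7.58 m → moment R × 7.58 clockwise.
Balancing moments: R × 7.58 = 3996, giving R = 527 N.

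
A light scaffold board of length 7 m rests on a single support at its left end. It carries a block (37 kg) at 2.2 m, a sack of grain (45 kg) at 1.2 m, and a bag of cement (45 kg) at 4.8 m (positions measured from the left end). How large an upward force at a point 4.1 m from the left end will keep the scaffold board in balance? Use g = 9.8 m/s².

Taking torques about the left end:
Block: 37 × 9.8 = 362.6 N down at 2.2 m → arm 2.2 m, τ = 362.6 × 2.2 = 797.7 N·m clockwise.
Sack of grain: 45 × 9.8 = 441 N down at 1.2 m → arm 1.2 m, τ = 441 × 1.2 = 529.2 N·m clockwise.
Bag of cement: 45 × 9.8 = 441 N down at 4.8 m → arm 4.8 m, τ = 441 × 4.8 = 2117 N·m clockwise.
Net moment of the loads = 3444 N·m clockwise.
The upward force F acts at a point 4.1 m from the left end, arm 4.1 m, giving F × 4.1 counterclockwise.
Balancing moments: F × 4.1 = 3444, giving F = 3444 / 4.1 = 840 N.

F ≈ 840 N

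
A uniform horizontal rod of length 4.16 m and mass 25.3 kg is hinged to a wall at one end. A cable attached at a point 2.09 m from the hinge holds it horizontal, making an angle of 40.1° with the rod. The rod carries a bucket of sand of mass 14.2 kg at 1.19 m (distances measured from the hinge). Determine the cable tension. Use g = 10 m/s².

About the hinge:
Beam weight: 25.3 × 10 = 253 N down at 2.08 m → arm 2.08 m, τ = 253 × 2.08 = 526.2 N·m clockwise.
Bucket of sand: 14.2 × 10 = 142 N down at 1.19 m → arm 1.19 m, τ = 142 × 1.19 = 169 N·m clockwise.
Total clockwise load moment = 695.2 N·m.
The cable tension T acts at 2.09 m; only its component perpendicular to the rod, T sinθ, produces torque. sin 40.1° = 0.6441.
Balancing moments: T × 2.09 × 0.6441 = 695.2, giving T = 695.2 / 1.346 = 516 N.

T ≈ 516 N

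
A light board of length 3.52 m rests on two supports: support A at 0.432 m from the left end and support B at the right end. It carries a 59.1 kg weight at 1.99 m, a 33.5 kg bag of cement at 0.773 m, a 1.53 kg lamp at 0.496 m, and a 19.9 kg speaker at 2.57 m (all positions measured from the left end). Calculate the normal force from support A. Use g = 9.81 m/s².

R_A ≈ 654 N

Sum moments about support B (its reaction then has zero moment arm).
Weight: 59.1 × 9.81 = 579.8 N down at 1.99 m → arm 1.53 m, τ = 579.8 × 1.53 = 887.1 N·m counterclockwise.
Bag of cement: 33.5 × 9.81 = 328.6 N down at 0.773 m → arm 2.747 m, τ = 328.6 × 2.747 = 902.7 N·m counterclockwise.
Lamp: 1.53 × 9.81 = 15.01 N down at 0.496 m → arm 3.024 m, τ = 15.01 × 3.024 = 45.39 N·m counterclockwise.
Speaker: 19.9 × 9.81 = 195.2 N down at 2.57 m → arm 0.95 m, τ = 195.2 × 0.95 = 185.4 N·m counterclockwise.
Net load moment about support B = 2021 N·m counterclockwise.
Reaction R at support A is upward at 0.432 m, arm 3.088 m → moment R × 3.088 clockwise.
Στ = 0 ⇒ R × 3.088 = 2021 ⇒ R = 654 N.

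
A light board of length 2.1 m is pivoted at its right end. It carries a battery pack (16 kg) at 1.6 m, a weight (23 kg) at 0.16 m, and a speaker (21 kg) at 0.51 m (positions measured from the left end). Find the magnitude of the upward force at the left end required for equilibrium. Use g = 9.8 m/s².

Choose the right end as the axis so the unknown pivot reaction has zero arm there.
Battery pack: 16 × 9.8 = 156.8 N down at 1.6 m → arm 0.5 m, τ = 156.8 × 0.5 = 78.4 N·m counterclockwise.
Weight: 23 × 9.8 = 225.4 N down at 0.16 m → arm 1.94 m, τ = 225.4 × 1.94 = 437.3 N·m counterclockwise.
Speaker: 21 × 9.8 = 205.8 N down at 0.51 m → arm 1.59 m, τ = 205.8 × 1.59 = 327.2 N·m counterclockwise.
Net moment of the loads = 842.9 N·m counterclockwise.
The upward force F acts at the left end, arm 2.1 m, giving F × 2.1 clockwise.
Στ = 0 ⇒ F × 2.1 = 842.9 ⇒ F = 842.9 / 2.1 = 401 N.

F ≈ 401 N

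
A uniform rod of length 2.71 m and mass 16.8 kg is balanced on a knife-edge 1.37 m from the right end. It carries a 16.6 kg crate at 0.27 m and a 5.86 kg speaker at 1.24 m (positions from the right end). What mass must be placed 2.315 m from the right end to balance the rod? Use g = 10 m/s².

Sum moments about the knife-edge (at 1.37 m from the right end) (the support reaction has zero arm there).
Beam weight: 16.8 × 10 = 168 N down at 1.355 m → arm 0.015 m, τ = 168 × 0.015 = 2.52 N·m clockwise.
Crate: 16.6 × 10 = 166 N down at 0.27 m → arm 1.1 m, τ = 166 × 1.1 = 182.6 N·m clockwise.
Speaker: 5.86 × 10 = 58.6 N down at 1.24 m → arm 0.13 m, τ = 58.6 × 0.13 = 7.618 N·m clockwise.
Net moment of known loads = 192.7 N·m clockwise.
An unknown mass m at 2.315 m has arm 0.945 m; its moment is m·g·0.945 counterclockwise.
Balancing moments: m × 10 × 0.945 = 192.7, giving m = 192.7 / (10 × 0.945) = 20.4 kg.

m ≈ 20.4 kg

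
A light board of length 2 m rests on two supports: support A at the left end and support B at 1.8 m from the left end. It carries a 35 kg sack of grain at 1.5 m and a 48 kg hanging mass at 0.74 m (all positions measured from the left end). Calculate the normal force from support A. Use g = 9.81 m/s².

R_A ≈ 335 N

Choose support B as the axis so its reaction then has zero moment arm.
Sack of grain: 35 × 9.81 = 343.4 N down at 1.5 m → arm 0.3 m, τ = 343.4 × 0.3 = 103 N·m counterclockwise.
Hanging mass: 48 × 9.81 = 470.9 N down at 0.74 m → arm 1.06 m, τ = 470.9 × 1.06 = 499.2 N·m counterclockwise.
Net load moment about support B = 602.2 N·m counterclockwise.
Reaction R at support A is upward at 0 m, arm 1.8 m → moment R × 1.8 clockwise.
Balancing moments: R × 1.8 = 602.2, giving R = 335 N.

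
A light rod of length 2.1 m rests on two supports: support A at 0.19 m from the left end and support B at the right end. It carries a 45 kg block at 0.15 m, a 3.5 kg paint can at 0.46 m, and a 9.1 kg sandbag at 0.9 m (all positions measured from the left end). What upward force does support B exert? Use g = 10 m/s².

Take moments about support A.
Block: 45 × 10 = 450 N down at 0.15 m → arm 0.04 m, τ = 450 × 0.04 = 18 N·m counterclockwise.
Paint can: 3.5 × 10 = 35 N down at 0.46 m → arm 0.27 m, τ = 35 × 0.27 = 9.45 N·m clockwise.
Sandbag: 9.1 × 10 = 91 N down at 0.9 m → arm 0.71 m, τ = 91 × 0.71 = 64.61 N·m clockwise.
Net load moment about support A = 56.06 N·m clockwise.
Reaction R at support B is upward at 2.1 m, arm 1.91 m → moment R × 1.91 counterclockwise.
For rotational equilibrium, R × 1.91 = 56.06, so R = 29.4 N.

R_B ≈ 29.4 N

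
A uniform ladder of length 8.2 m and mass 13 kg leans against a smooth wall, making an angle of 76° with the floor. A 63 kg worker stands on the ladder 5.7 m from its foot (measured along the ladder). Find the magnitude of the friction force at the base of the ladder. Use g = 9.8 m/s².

Take moments about the foot of the ladder.
Ladder weight 13×9.8 = 127.4 N acts at 4.1 m along the ladder; its horizontal arm is 4.1·cos76° = 0.9919 m → τ = 126.4 N·m clockwise.
Worker: 63×9.8 = 617.4 N at 5.7 m → arm 1.379 m → τ = 851.4 N·m clockwise.
Wall normal N acts horizontally at the top; its moment arm is the height L sinθ = 8.2·sin76° = 7.956 m, counterclockwise.
For rotational equilibrium, N × 7.956 = 977.8, so N = 123 N.
ΣFx = 0: friction at the foot balances the wall's push, so f = N_wall = 123 N.

f ≈ 123 N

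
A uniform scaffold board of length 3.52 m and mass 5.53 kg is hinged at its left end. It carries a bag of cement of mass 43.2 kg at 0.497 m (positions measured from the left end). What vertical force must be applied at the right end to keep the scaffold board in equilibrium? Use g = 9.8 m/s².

F ≈ 86.9 N

Sum moments about the left end (the unknown pivot reaction has zero arm there).
Beam weight: 5.53 × 9.8 = 54.19 N down at 1.76 m → arm 1.76 m, τ = 54.19 × 1.76 = 95.37 N·m clockwise.
Bag of cement: 43.2 × 9.8 = 423.4 N down at 0.497 m → arm 0.497 m, τ = 423.4 × 0.497 = 210.4 N·m clockwise.
Net moment of the loads = 305.8 N·m clockwise.
The upward force F acts at the right end, arm 3.52 m, giving F × 3.52 counterclockwise.
For rotational equilibrium, F × 3.52 = 305.8, so F = 305.8 / 3.52 = 86.9 N.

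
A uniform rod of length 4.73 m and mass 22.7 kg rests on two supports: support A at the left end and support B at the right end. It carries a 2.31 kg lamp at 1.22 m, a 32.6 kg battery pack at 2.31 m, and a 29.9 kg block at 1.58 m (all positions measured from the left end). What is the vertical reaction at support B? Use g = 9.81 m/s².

Take moments about support A.
Beam weight: 22.7 × 9.81 = 222.7 N down at 2.365 m → arm 2.365 m, τ = 222.7 × 2.365 = 526.7 N·m clockwise.
Lamp: 2.31 × 9.81 = 22.66 N down at 1.22 m → arm 1.22 m, τ = 22.66 × 1.22 = 27.65 N·m clockwise.
Battery pack: 32.6 × 9.81 = 319.8 N down at 2.31 m → arm 2.31 m, τ = 319.8 × 2.31 = 738.7 N·m clockwise.
Block: 29.9 × 9.81 = 293.3 N down at 1.58 m → arm 1.58 m, τ = 293.3 × 1.58 = 463.4 N·m clockwise.
Net load moment about support A = 1756 N·m clockwise.
Reaction R at support B is upward at 4.73 m, arm 4.73 m → moment R × 4.73 counterclockwise.
For rotational equilibrium, R × 4.73 = 1756, so R = 371 N.

R_B ≈ 371 N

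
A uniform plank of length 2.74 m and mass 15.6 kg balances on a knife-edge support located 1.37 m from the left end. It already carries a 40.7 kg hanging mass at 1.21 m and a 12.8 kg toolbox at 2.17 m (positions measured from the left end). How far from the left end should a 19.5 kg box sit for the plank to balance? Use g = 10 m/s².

x ≈ 1.18 m from the left end

Take moments about the knife-edge support (at 1.37 m from the left end).
Beam weight: acts at the knife-edge support, moment arm 0 → no torque.
Hanging mass: 40.7 × 10 = 407 N down at 1.21 m → arm 0.16 m, τ = 407 × 0.16 = 65.12 N·m counterclockwise.
Toolbox: 12.8 × 10 = 128 N down at 2.17 m → arm 0.8 m, τ = 128 × 0.8 = 102.4 N·m clockwise.
Net moment of existing loads = 37.28 N·m clockwise.
The box weighs 19.5 × 10 = 195 N and must supply an equal counterclockwise moment, so its lever arm about the knife-edge support is 37.28 / 195 = 0.191 m.
That puts it at 1.37 − 0.191 = 1.18 m from the left end.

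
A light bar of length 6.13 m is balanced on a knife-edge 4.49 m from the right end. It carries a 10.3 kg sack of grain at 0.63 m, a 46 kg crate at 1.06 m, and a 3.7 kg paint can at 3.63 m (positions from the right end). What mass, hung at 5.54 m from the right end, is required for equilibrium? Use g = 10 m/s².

m ≈ 191 kg

Choose the knife-edge (at 4.49 m from the right end) as the axis so the support reaction has zero arm there.
Sack of grain: 10.3 × 10 = 103 N down at 0.63 m → arm 3.86 m, τ = 103 × 3.86 = 397.6 N·m clockwise.
Crate: 46 × 10 = 460 N down at 1.06 m → arm 3.43 m, τ = 460 × 3.43 = 1578 N·m clockwise.
Paint can: 3.7 × 10 = 37 N down at 3.63 m → arm 0.86 m, τ = 37 × 0.86 = 31.82 N·m clockwise.
Net moment of known loads = 2007 N·m clockwise.
An unknown mass m at 5.54 m has arm 1.05 m; its moment is m·g·1.05 counterclockwise.
Setting net torque to zero: m × 10 × 1.05 = 2007 → m = 2007 / (10 × 1.05) = 191 kg.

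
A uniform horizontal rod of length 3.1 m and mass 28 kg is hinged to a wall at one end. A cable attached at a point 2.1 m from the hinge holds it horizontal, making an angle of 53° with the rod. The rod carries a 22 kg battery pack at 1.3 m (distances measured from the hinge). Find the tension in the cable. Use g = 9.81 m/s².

Taking torques about the hinge:
Beam weight: 28 × 9.81 = 274.7 N down at 1.55 m → arm 1.55 m, τ = 274.7 × 1.55 = 425.8 N·m clockwise.
Battery pack: 22 × 9.81 = 215.8 N down at 1.3 m → arm 1.3 m, τ = 215.8 × 1.3 = 280.5 N·m clockwise.
Total clockwise load moment = 706.3 N·m.
The cable tension T acts at 2.1 m; only its component perpendicular to the rod, T sinθ, produces torque. sin 53° = 0.7986.
For rotational equilibrium, T × 2.1 × 0.7986 = 706.3, so T = 706.3 / 1.677 = 421 N.

T ≈ 421 N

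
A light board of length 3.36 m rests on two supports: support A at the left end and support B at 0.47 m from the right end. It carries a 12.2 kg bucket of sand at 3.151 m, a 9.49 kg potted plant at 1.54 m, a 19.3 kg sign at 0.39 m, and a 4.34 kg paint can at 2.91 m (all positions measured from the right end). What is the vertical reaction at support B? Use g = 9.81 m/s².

Sum moments about support A (its reaction then has zero moment arm).
Bucket of sand: 12.2 × 9.81 = 119.7 N down at 3.151 m → arm 0.209 m, τ = 119.7 × 0.209 = 25.02 N·m clockwise.
Potted plant: 9.49 × 9.81 = 93.1 N down at 1.54 m → arm 1.82 m, τ = 93.1 × 1.82 = 169.4 N·m clockwise.
Sign: 19.3 × 9.81 = 189.3 N down at 0.39 m → arm 2.97 m, τ = 189.3 × 2.97 = 562.2 N·m clockwise.
Paint can: 4.34 × 9.81 = 42.58 N down at 2.91 m → arm 0.45 m, τ = 42.58 × 0.45 = 19.16 N·m clockwise.
Net load moment about support A = 775.8 N·m clockwise.
Reaction R at support B is upward at 0.47 m, arm 2.89 m → moment R × 2.89 counterclockwise.
Στ = 0 ⇒ R × 2.89 = 775.8 ⇒ R = 268 N.

R_B ≈ 268 N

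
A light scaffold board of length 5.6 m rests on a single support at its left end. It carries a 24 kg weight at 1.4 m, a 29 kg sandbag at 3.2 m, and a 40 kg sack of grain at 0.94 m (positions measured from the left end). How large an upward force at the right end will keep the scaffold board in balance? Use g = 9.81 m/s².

F ≈ 287 N

About the left end:
Weight: 24 × 9.81 = 235.4 N down at 1.4 m → arm 1.4 m, τ = 235.4 × 1.4 = 329.6 N·m clockwise.
Sandbag: 29 × 9.81 = 284.5 N down at 3.2 m → arm 3.2 m, τ = 284.5 × 3.2 = 910.4 N·m clockwise.
Sack of grain: 40 × 9.81 = 392.4 N down at 0.94 m → arm 0.94 m, τ = 392.4 × 0.94 = 368.9 N·m clockwise.
Net moment of the loads = 1609 N·m clockwise.
The upward force F acts at the right end, arm 5.6 m, giving F × 5.6 counterclockwise.
Balancing moments: F × 5.6 = 1609, giving F = 1609 / 5.6 = 287 N.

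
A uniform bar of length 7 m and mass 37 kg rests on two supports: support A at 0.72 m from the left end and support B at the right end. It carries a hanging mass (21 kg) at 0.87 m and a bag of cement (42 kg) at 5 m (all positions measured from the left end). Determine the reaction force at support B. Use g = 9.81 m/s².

R_B ≈ 446 N

Sum moments about support A (its reaction then has zero moment arm).
Beam weight: 37 × 9.81 = 363 N down at 3.5 m → arm 2.78 m, τ = 363 × 2.78 = 1009 N·m clockwise.
Hanging mass: 21 × 9.81 = 206 N down at 0.87 m → arm 0.15 m, τ = 206 × 0.15 = 30.9 N·m clockwise.
Bag of cement: 42 × 9.81 = 412 N down at 5 m → arm 4.28 m, τ = 412 × 4.28 = 1763 N·m clockwise.
Net load moment about support A = 2803 N·m clockwise.
Reaction R at support B is upward at 7 m, arm 6.28 m → moment R × 6.28 counterclockwise.
For rotational equilibrium, R × 6.28 = 2803, so R = 446 N.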